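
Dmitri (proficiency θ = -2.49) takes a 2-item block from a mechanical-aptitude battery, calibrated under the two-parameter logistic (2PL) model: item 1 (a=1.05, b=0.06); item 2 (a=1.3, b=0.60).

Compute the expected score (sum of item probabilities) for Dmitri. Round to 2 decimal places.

0.08

P(θ) = 1 / (1 + exp(−a(θ − b)))
P_1 = 1/(1+e^{2.6775}) = 0.0643
P_2 = 1/(1+e^{4.0170}) = 0.0177
E[score] = 0.0643 + 0.0177 = 0.0820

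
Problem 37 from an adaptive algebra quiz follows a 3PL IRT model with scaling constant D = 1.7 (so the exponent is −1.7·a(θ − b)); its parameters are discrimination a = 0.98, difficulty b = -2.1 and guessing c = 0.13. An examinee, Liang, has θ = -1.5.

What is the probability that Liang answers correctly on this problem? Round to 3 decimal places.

0.766

P(θ) = c + (1 − c) · 1 / (1 + exp(−D·a(θ − b)))
Exponent: 1.7 × 0.98 × (-1.5 − (-2.1)) = 0.9996
1/(1 + e^{-0.9996}) = 0.7310
P = 0.13 + 0.87 × 0.7310 = 0.7660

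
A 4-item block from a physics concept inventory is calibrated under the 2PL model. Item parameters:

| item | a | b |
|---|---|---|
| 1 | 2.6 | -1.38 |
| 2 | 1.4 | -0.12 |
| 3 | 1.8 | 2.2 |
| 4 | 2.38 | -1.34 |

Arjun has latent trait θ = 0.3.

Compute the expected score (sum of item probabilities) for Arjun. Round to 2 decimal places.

P(θ) = 1 / (1 + exp(−a(θ − b)))
P_1 = 1/(1+e^{-4.3680}) = 0.9875
P_2 = 1/(1+e^{-0.5880}) = 0.6429
P_3 = 1/(1+e^{3.4200}) = 0.0317
P_4 = 1/(1+e^{-3.9032}) = 0.9802
E[score] = 0.9875 + 0.6429 + 0.0317 + 0.9802 = 2.6423

2.64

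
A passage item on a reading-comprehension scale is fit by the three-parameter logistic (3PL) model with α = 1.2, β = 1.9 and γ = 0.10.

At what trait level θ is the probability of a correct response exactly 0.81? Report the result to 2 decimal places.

P(θ) = γ + (1 − γ) · 1 / (1 + exp(−α(θ − β)))
Remove guessing floor: (0.81 − 0.10)/(1 − 0.10) = 0.7889
logit = ln(0.7889/0.2111) = 1.3182
θ = β + logit/(α) = 1.9 + 1.3182/1.2000 = 2.9985

3.00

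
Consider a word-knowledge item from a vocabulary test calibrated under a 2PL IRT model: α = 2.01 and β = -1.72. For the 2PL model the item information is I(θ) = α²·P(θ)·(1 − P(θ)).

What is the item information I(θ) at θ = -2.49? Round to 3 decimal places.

P = 1/(1+e^{1.5477}) = 0.1754
P(1−P) = 0.1754 × 0.8246 = 0.1446
I = α² × P(1−P) = 2.01² × 0.1446 = 0.58439

0.584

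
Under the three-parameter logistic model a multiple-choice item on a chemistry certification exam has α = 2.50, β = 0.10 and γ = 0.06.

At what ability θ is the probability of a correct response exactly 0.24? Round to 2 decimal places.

-0.48

P(θ) = γ + (1 − γ) · 1 / (1 + exp(−α(θ − β)))
Remove guessing floor: (0.24 − 0.06)/(1 − 0.06) = 0.1915
logit = ln(0.1915/0.8085) = -1.4404
θ = β + logit/(α) = 0.10 + (-1.4404)/2.5000 = -0.4761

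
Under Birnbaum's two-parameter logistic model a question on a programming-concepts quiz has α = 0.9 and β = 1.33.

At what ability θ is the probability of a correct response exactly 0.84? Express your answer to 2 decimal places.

3.17

P(θ) = 1 / (1 + exp(−α(θ − β)))
logit = ln(0.8400/0.1600) = 1.6582
θ = β + logit/(α) = 1.33 + 1.6582/0.9000 = 3.1725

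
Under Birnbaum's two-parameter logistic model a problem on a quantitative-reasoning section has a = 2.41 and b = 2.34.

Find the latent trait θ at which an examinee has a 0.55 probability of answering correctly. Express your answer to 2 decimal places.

2.42

P(θ) = 1 / (1 + exp(−a(θ − b)))
logit = ln(0.5500/0.4500) = 0.2007
θ = b + logit/(a) = 2.34 + 0.2007/2.4100 = 2.4233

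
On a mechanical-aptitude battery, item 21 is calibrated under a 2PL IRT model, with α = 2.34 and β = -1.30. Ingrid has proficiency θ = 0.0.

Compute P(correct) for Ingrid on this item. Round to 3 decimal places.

0.954

P(θ) = 1 / (1 + exp(−α(θ − β)))
Exponent: 2.34 × (0.0 − (-1.30)) = 3.0420
1/(1 + e^{-3.0420}) = 0.9544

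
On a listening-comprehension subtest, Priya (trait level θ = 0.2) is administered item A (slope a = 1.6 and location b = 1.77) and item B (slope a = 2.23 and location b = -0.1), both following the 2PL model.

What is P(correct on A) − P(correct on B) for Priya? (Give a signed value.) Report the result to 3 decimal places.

-0.586

P(θ) = 1 / (1 + exp(−a(θ − b)))
P_A = 0.0750
P_B = 0.6613
P_A − P_B = -0.5863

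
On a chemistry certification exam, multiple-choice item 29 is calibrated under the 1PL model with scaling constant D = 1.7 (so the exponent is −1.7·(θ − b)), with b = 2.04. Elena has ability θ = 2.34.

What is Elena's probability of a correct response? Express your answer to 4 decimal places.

P(θ) = 1 / (1 + exp(−D·(θ − b)))
Exponent: 1.7 × (2.34 − 2.04) = 0.5100
1/(1 + e^{-0.5100}) = 0.6248
P = 0.6248

0.6248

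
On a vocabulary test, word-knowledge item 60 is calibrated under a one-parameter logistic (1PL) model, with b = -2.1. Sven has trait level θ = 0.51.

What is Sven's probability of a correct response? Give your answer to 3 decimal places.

P(θ) = 1 / (1 + exp(−(θ − b)))
Exponent: (0.51 − (-2.1)) = 2.6100
1/(1 + e^{-2.6100}) = 0.9315
P = 0.9315

0.932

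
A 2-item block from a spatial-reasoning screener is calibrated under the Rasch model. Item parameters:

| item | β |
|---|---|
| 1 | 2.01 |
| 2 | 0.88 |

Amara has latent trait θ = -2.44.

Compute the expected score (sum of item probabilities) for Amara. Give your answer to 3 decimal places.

P(θ) = 1 / (1 + exp(−(θ − β)))
P_1 = 1/(1+e^{4.4500}) = 0.0115
P_2 = 1/(1+e^{3.3200}) = 0.0349
E[score] = 0.0115 + 0.0349 = 0.0464

0.046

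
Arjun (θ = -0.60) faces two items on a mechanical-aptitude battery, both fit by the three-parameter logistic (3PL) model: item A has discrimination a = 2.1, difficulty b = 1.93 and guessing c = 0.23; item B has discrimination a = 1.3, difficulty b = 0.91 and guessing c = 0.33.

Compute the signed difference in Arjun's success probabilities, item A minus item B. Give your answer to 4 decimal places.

-0.1787

P(θ) = c + (1 − c) · 1 / (1 + exp(−a(θ − b)))
P_A = 0.2338
P_B = 0.4125
P_A − P_B = -0.1787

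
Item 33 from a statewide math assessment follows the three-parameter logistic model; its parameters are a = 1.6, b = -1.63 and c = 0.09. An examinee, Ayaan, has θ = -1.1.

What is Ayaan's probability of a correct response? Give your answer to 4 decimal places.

0.7271

P(θ) = c + (1 − c) · 1 / (1 + exp(−a(θ − b)))
Exponent: 1.6 × (-1.1 − (-1.63)) = 0.8480
1/(1 + e^{-0.8480}) = 0.7001
P = 0.09 + 0.91 × 0.7001 = 0.7271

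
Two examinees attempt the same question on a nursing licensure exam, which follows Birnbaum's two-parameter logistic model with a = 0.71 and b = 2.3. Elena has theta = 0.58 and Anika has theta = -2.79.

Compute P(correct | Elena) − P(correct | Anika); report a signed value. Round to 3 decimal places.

P(theta) = 1 / (1 + exp(−a(theta − b)))
P(Elena) = 0.2277  [exponent -1.2212]
P(Anika) = 0.0262  [exponent -3.6139]
Difference = 0.2277 − 0.0262 = 0.2015

0.201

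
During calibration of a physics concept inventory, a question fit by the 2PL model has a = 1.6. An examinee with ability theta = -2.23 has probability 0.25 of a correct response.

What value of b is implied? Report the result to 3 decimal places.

-1.543

P(theta) = 1 / (1 + exp(−a(theta − b)))
logit(0.25) = ln(0.25/0.75) = -1.0986
b = theta − logit/(a) = -2.23 − (-1.0986)/1.6000 = -1.5434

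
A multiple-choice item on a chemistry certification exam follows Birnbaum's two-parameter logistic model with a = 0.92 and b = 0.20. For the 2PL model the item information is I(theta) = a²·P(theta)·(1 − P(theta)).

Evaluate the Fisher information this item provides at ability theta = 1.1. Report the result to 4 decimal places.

0.1791

P = 1/(1+e^{-0.8280}) = 0.6959
P(1−P) = 0.6959 × 0.3041 = 0.2116
I = a² × P(1−P) = 0.92² × 0.2116 = 0.17911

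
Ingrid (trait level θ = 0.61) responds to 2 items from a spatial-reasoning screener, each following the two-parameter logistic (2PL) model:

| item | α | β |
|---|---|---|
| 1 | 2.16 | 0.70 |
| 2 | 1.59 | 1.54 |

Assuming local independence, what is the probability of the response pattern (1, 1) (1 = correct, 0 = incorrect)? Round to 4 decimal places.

0.0838

P(θ) = 1 / (1 + exp(−α(θ − β)))
P_1 = 1/(1+e^{0.1944}) = 0.4516
P_2 = 1/(1+e^{1.4787}) = 0.1856
L = P_1 × P_2 = 0.4516 × 0.1856 = 0.08382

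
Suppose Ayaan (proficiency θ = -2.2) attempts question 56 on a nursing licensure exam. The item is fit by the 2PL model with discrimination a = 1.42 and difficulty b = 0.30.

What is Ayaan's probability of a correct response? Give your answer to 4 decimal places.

0.0279

P(θ) = 1 / (1 + exp(−a(θ − b)))
Exponent: 1.42 × (-2.2 − 0.30) = -3.5500
1/(1 + e^{3.5500}) = 0.0279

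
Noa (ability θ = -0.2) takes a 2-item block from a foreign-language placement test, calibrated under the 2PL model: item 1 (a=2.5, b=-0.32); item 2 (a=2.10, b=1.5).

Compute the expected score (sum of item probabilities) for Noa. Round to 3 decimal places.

P(θ) = 1 / (1 + exp(−a(θ − b)))
P_1 = 1/(1+e^{-0.3000}) = 0.5744
P_2 = 1/(1+e^{3.5700}) = 0.0274
E[score] = 0.5744 + 0.0274 = 0.6018

0.602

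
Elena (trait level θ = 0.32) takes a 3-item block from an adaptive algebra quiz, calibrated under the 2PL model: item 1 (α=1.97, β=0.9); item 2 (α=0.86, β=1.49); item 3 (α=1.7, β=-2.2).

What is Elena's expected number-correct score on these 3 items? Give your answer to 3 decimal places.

1.496

P(θ) = 1 / (1 + exp(−α(θ − β)))
P_1 = 1/(1+e^{1.1426}) = 0.2418
P_2 = 1/(1+e^{1.0062}) = 0.2677
P_3 = 1/(1+e^{-4.2840}) = 0.9864
E[score] = 0.2418 + 0.2677 + 0.9864 = 1.4960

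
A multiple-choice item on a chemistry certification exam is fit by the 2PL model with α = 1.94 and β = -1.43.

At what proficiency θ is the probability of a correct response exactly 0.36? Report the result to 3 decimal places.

-1.727

P(θ) = 1 / (1 + exp(−α(θ − β)))
logit = ln(0.3600/0.6400) = -0.5754
θ = β + logit/(α) = -1.43 + (-0.5754)/1.9400 = -1.7266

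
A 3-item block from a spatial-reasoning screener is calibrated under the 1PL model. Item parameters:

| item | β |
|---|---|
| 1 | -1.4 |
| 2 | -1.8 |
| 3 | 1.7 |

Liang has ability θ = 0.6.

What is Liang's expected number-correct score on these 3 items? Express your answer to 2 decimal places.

2.05

P(θ) = 1 / (1 + exp(−(θ − β)))
P_1 = 1/(1+e^{-2.0000}) = 0.8808
P_2 = 1/(1+e^{-2.4000}) = 0.9168
P_3 = 1/(1+e^{1.1000}) = 0.2497
E[score] = 0.8808 + 0.9168 + 0.2497 = 2.0474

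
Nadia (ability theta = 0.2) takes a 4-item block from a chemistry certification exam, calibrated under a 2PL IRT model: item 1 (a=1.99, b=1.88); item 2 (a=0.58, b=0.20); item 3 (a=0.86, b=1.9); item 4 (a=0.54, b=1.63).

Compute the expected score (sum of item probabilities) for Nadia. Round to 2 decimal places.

P(theta) = 1 / (1 + exp(−a(theta − b)))
P_1 = 1/(1+e^{3.3432}) = 0.0341
P_2 = 1/(1+e^{0.0000}) = 0.5000
P_3 = 1/(1+e^{1.4620}) = 0.1882
P_4 = 1/(1+e^{0.7722}) = 0.3160
E[score] = 0.0341 + 0.5000 + 0.1882 + 0.3160 = 1.0383

1.04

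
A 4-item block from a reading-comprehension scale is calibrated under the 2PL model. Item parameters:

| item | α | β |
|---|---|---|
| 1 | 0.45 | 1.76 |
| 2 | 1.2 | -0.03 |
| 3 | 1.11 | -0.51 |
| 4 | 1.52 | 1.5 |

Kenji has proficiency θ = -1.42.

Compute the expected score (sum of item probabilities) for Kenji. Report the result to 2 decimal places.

0.63

P(θ) = 1 / (1 + exp(−α(θ − β)))
P_1 = 1/(1+e^{1.4310}) = 0.1929
P_2 = 1/(1+e^{1.6680}) = 0.1587
P_3 = 1/(1+e^{1.0101}) = 0.2670
P_4 = 1/(1+e^{4.4384}) = 0.0117
E[score] = 0.1929 + 0.1587 + 0.2670 + 0.0117 = 0.6303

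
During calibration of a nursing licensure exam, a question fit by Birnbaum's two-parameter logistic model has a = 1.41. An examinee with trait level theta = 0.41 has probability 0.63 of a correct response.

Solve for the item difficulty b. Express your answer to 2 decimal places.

0.03

P(theta) = 1 / (1 + exp(−a(theta − b)))
logit(0.63) = ln(0.63/0.37) = 0.5322
b = theta − logit/(a) = 0.41 − 0.5322/1.4100 = 0.0325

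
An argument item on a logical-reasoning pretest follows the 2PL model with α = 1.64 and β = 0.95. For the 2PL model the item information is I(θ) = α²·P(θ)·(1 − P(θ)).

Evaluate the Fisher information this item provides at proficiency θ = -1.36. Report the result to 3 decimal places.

0.058

P = 1/(1+e^{3.7884}) = 0.0221
P(1−P) = 0.0221 × 0.9779 = 0.0216
I = α² × P(1−P) = 1.64² × 0.0216 = 0.05821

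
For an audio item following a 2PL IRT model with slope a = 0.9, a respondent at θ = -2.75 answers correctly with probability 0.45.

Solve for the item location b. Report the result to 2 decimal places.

-2.53

P(θ) = 1 / (1 + exp(−a(θ − b)))
logit(0.45) = ln(0.45/0.55) = -0.2007
b = θ − logit/(a) = -2.75 − (-0.2007)/0.9000 = -2.5270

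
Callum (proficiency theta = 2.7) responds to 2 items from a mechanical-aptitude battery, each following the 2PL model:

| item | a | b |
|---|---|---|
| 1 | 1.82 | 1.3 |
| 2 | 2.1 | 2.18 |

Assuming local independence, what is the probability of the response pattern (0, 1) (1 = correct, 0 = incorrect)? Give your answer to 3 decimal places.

P(theta) = 1 / (1 + exp(−a(theta − b)))
P_1 = 1/(1+e^{-2.5480}) = 0.9274
P_2 = 1/(1+e^{-1.0920}) = 0.7488
L = (1−P_1) × P_2 = 0.0726 × 0.7488 = 0.05433

0.054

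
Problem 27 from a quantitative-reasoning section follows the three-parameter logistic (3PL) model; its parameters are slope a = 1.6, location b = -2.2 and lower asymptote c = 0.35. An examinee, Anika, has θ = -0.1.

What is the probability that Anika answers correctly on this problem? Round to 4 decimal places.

0.9782

P(θ) = c + (1 − c) · 1 / (1 + exp(−a(θ − b)))
Exponent: 1.6 × (-0.1 − (-2.2)) = 3.3600
1/(1 + e^{-3.3600}) = 0.9664
P = 0.35 + 0.65 × 0.9664 = 0.9782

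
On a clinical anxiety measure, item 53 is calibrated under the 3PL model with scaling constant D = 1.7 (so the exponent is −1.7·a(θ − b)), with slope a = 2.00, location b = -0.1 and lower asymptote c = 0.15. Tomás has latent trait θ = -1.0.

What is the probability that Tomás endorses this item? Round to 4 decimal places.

P(θ) = c + (1 − c) · 1 / (1 + exp(−D·a(θ − b)))
Exponent: 1.7 × 2.00 × (-1.0 − (-0.1)) = -3.0600
1/(1 + e^{3.0600}) = 0.0448
P = 0.15 + 0.85 × 0.0448 = 0.1881

0.1881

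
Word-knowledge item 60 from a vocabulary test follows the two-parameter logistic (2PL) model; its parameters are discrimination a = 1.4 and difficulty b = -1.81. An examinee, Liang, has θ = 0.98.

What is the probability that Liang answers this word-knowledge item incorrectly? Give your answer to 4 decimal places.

P(θ) = 1 / (1 + exp(−a(θ − b)))
Exponent: 1.4 × (0.98 − (-1.81)) = 3.9060
1/(1 + e^{-3.9060}) = 0.9803
P(incorrect) = 1 − 0.9803 = 0.0197

0.0197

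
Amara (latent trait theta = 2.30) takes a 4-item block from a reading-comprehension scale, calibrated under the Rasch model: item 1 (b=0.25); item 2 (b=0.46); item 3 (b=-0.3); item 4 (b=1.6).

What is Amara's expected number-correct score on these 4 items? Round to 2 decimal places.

P(theta) = 1 / (1 + exp(−(theta − b)))
P_1 = 1/(1+e^{-2.0500}) = 0.8859
P_2 = 1/(1+e^{-1.8400}) = 0.8629
P_3 = 1/(1+e^{-2.6000}) = 0.9309
P_4 = 1/(1+e^{-0.7000}) = 0.6682
E[score] = 0.8859 + 0.8629 + 0.9309 + 0.6682 = 3.3479

3.35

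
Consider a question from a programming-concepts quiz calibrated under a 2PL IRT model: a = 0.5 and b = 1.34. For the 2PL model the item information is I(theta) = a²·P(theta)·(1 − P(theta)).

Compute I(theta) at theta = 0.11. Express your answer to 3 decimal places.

0.057

P = 1/(1+e^{0.6150}) = 0.3509
P(1−P) = 0.3509 × 0.6491 = 0.2278
I = a² × P(1−P) = 0.5² × 0.2278 = 0.05694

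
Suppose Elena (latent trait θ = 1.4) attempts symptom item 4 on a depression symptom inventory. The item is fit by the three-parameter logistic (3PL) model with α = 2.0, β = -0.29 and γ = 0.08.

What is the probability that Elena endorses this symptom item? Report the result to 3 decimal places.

P(θ) = γ + (1 − γ) · 1 / (1 + exp(−α(θ − β)))
Exponent: 2.0 × (1.4 − (-0.29)) = 3.3800
1/(1 + e^{-3.3800}) = 0.9671
P = 0.08 + 0.92 × 0.9671 = 0.9697

0.970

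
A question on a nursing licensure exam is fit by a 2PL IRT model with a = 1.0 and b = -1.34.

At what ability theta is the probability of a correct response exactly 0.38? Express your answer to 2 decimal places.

P(theta) = 1 / (1 + exp(−a(theta − b)))
logit = ln(0.3800/0.6200) = -0.4895
theta = b + logit/(a) = -1.34 + (-0.4895)/1.0000 = -1.8295

-1.83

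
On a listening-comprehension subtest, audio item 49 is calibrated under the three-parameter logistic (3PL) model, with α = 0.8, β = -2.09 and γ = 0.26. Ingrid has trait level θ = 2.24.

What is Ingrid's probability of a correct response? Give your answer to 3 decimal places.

P(θ) = γ + (1 − γ) · 1 / (1 + exp(−α(θ − β)))
Exponent: 0.8 × (2.24 − (-2.09)) = 3.4640
1/(1 + e^{-3.4640}) = 0.9696
P = 0.26 + 0.74 × 0.9696 = 0.9775

0.978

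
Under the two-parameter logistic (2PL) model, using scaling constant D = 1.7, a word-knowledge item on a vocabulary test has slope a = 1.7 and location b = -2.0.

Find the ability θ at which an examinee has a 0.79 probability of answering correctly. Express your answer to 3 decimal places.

P(θ) = 1 / (1 + exp(−D·a(θ − b)))
logit = ln(0.7900/0.2100) = 1.3249
θ = b + logit/(1.7·a) = -2.0 + 1.3249/2.8900 = -1.5415

-1.542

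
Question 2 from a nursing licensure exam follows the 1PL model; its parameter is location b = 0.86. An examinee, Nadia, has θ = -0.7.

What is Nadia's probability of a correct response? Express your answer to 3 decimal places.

0.174

P(θ) = 1 / (1 + exp(−(θ − b)))
Exponent: (-0.7 − 0.86) = -1.5600
1/(1 + e^{1.5600}) = 0.1736
P = 0.1736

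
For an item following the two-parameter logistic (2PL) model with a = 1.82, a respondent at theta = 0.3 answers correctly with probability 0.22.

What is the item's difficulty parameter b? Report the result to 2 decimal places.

P(theta) = 1 / (1 + exp(−a(theta − b)))
logit(0.22) = ln(0.22/0.78) = -1.2657
b = theta − logit/(a) = 0.3 − (-1.2657)/1.8200 = 0.9954

1.00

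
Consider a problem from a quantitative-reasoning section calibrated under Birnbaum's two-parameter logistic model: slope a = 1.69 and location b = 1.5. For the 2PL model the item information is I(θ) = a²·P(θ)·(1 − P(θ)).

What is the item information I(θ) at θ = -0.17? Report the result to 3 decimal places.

0.151

P = 1/(1+e^{2.8223}) = 0.0561
P(1−P) = 0.0561 × 0.9439 = 0.0530
I = a² × P(1−P) = 1.69² × 0.0530 = 0.15132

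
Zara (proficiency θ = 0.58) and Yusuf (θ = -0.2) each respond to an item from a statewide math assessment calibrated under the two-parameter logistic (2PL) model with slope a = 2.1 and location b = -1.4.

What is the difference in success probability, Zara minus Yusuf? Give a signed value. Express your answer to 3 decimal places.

P(θ) = 1 / (1 + exp(−a(θ − b)))
P(Zara) = 0.9846  [exponent 4.1580]
P(Yusuf) = 0.9255  [exponent 2.5200]
Difference = 0.9846 − 0.9255 = 0.0591

0.059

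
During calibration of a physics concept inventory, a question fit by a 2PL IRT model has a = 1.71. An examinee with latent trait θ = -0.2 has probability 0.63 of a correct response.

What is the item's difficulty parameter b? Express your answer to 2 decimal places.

-0.51

P(θ) = 1 / (1 + exp(−a(θ − b)))
logit(0.63) = ln(0.63/0.37) = 0.5322
b = θ − logit/(a) = -0.2 − 0.5322/1.7100 = -0.5112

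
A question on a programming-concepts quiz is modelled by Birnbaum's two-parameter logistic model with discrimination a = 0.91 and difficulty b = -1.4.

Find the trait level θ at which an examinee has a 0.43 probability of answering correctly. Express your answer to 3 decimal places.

-1.710

P(θ) = 1 / (1 + exp(−a(θ − b)))
logit = ln(0.4300/0.5700) = -0.2819
θ = b + logit/(a) = -1.4 + (-0.2819)/0.9100 = -1.7097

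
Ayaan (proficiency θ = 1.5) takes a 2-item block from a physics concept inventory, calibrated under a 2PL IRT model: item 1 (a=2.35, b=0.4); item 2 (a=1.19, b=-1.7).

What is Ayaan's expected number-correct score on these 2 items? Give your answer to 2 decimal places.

1.91

P(θ) = 1 / (1 + exp(−a(θ − b)))
P_1 = 1/(1+e^{-2.5850}) = 0.9299
P_2 = 1/(1+e^{-3.8080}) = 0.9783
E[score] = 0.9299 + 0.9783 = 1.9082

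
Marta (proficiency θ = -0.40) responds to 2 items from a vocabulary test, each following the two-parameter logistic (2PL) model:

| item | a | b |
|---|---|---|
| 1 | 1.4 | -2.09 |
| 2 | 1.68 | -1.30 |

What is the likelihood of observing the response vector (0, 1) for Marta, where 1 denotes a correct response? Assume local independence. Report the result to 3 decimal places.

P(θ) = 1 / (1 + exp(−a(θ − b)))
P_1 = 1/(1+e^{-2.3660}) = 0.9142
P_2 = 1/(1+e^{-1.5120}) = 0.8194
L = (1−P_1) × P_2 = 0.0858 × 0.8194 = 0.07030

0.070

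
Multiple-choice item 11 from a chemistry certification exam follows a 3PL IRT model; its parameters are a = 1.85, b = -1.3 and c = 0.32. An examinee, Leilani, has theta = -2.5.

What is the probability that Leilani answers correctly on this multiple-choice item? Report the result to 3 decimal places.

0.387

P(theta) = c + (1 − c) · 1 / (1 + exp(−a(theta − b)))
Exponent: 1.85 × (-2.5 − (-1.3)) = -2.2200
1/(1 + e^{2.2200}) = 0.0980
P = 0.32 + 0.68 × 0.0980 = 0.3866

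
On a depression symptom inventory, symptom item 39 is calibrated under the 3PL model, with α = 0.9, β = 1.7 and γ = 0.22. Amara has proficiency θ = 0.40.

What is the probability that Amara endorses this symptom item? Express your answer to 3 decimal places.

P(θ) = γ + (1 − γ) · 1 / (1 + exp(−α(θ − β)))
Exponent: 0.9 × (0.40 − 1.7) = -1.1700
1/(1 + e^{1.1700}) = 0.2369
P = 0.22 + 0.78 × 0.2369 = 0.4047

0.405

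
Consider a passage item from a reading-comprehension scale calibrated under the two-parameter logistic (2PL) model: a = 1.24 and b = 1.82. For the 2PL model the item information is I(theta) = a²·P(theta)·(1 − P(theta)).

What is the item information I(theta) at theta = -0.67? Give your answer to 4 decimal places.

P = 1/(1+e^{3.0876}) = 0.0436
P(1−P) = 0.0436 × 0.9564 = 0.0417
I = a² × P(1−P) = 1.24² × 0.0417 = 0.06415

0.0641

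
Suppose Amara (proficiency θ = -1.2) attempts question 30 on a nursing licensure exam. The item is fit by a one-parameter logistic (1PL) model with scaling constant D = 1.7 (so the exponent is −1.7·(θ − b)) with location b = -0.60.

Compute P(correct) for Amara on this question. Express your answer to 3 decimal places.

0.265

P(θ) = 1 / (1 + exp(−D·(θ − b)))
Exponent: 1.7 × (-1.2 − (-0.60)) = -1.0200
1/(1 + e^{1.0200}) = 0.2650
P = 0.2650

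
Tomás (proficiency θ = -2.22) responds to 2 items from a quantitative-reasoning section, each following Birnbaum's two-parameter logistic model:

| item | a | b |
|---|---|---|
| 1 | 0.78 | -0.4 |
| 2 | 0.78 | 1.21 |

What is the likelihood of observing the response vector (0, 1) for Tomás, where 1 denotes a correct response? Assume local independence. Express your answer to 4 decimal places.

0.0519

P(θ) = 1 / (1 + exp(−a(θ − b)))
P_1 = 1/(1+e^{1.4196}) = 0.1947
P_2 = 1/(1+e^{2.6754}) = 0.0644
L = (1−P_1) × P_2 = 0.8053 × 0.0644 = 0.05189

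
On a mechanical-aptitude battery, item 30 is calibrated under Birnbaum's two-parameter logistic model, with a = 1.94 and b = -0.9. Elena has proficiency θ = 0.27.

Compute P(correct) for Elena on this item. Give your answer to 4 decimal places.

0.9063

P(θ) = 1 / (1 + exp(−a(θ − b)))
Exponent: 1.94 × (0.27 − (-0.9)) = 2.2698
1/(1 + e^{-2.2698}) = 0.9063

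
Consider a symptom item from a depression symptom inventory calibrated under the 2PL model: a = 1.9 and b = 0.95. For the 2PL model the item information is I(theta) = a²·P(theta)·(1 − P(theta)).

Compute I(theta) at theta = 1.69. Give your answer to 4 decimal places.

0.5708

P = 1/(1+e^{-1.4060}) = 0.8031
P(1−P) = 0.8031 × 0.1969 = 0.1581
I = a² × P(1−P) = 1.9² × 0.1581 = 0.57078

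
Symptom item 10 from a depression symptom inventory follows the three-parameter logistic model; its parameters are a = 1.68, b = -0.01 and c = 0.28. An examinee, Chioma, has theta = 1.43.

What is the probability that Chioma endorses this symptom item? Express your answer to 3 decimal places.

0.941

P(theta) = c + (1 − c) · 1 / (1 + exp(−a(theta − b)))
Exponent: 1.68 × (1.43 − (-0.01)) = 2.4192
1/(1 + e^{-2.4192}) = 0.9183
P = 0.28 + 0.72 × 0.9183 = 0.9412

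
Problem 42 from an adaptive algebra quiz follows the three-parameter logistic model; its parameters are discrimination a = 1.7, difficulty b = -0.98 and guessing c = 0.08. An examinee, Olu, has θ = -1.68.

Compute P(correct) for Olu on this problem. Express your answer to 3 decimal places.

P(θ) = c + (1 − c) · 1 / (1 + exp(−a(θ − b)))
Exponent: 1.7 × (-1.68 − (-0.98)) = -1.1900
1/(1 + e^{1.1900}) = 0.2333
P = 0.08 + 0.92 × 0.2333 = 0.2946

0.295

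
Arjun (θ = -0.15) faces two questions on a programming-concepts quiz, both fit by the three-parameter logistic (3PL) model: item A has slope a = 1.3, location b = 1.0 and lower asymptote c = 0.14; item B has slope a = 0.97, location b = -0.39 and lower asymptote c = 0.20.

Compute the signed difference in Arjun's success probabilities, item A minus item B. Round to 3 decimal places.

P(θ) = c + (1 − c) · 1 / (1 + exp(−a(θ − b)))
P_A = 0.2975
P_B = 0.6464
P_A − P_B = -0.3488

-0.349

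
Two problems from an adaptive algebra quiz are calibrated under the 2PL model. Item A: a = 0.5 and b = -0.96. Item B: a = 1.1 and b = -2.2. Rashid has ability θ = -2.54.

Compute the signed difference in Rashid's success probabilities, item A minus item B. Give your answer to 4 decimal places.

-0.0954

P(θ) = 1 / (1 + exp(−a(θ − b)))
P_A = 0.3122
P_B = 0.4076
P_A − P_B = -0.0954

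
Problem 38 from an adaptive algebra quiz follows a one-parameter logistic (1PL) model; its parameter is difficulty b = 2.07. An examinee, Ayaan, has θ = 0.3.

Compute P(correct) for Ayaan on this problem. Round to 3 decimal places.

P(θ) = 1 / (1 + exp(−(θ − b)))
Exponent: (0.3 − 2.07) = -1.7700
1/(1 + e^{1.7700}) = 0.1455
P = 0.1455

0.146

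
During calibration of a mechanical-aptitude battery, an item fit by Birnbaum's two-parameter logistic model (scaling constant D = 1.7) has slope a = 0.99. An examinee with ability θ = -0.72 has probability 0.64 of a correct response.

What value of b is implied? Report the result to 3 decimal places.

-1.062

P(θ) = 1 / (1 + exp(−D·a(θ − b)))
logit(0.64) = ln(0.64/0.36) = 0.5754
b = θ − logit/(1.7·a) = -0.72 − 0.5754/1.6830 = -1.0619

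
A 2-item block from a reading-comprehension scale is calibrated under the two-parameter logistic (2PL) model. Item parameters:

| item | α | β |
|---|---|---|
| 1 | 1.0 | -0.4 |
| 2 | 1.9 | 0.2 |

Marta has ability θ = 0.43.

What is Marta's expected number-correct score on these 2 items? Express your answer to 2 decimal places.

1.30

P(θ) = 1 / (1 + exp(−α(θ − β)))
P_1 = 1/(1+e^{-0.8300}) = 0.6964
P_2 = 1/(1+e^{-0.4370}) = 0.6075
E[score] = 0.6964 + 0.6075 = 1.3039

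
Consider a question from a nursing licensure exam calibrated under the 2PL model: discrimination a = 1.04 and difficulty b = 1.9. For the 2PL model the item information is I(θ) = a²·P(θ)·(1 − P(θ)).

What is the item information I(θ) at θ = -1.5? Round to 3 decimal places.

0.030

P = 1/(1+e^{3.5360}) = 0.0283
P(1−P) = 0.0283 × 0.9717 = 0.0275
I = a² × P(1−P) = 1.04² × 0.0275 = 0.02975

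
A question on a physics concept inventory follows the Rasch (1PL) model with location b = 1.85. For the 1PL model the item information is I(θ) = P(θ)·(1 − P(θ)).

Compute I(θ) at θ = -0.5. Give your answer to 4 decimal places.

0.0795

P = 1/(1+e^{2.3500}) = 0.0871
P(1−P) = 0.0871 × 0.9129 = 0.0795
I = P(1−P) = 0.07949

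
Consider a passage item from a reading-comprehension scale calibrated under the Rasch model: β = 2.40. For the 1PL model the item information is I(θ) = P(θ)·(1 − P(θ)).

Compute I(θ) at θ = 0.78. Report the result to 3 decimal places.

0.138

P = 1/(1+e^{1.6200}) = 0.1652
P(1−P) = 0.1652 × 0.8348 = 0.1379
I = P(1−P) = 0.13791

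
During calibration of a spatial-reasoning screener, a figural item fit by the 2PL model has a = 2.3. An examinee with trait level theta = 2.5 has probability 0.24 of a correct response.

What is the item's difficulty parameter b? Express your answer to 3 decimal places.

P(theta) = 1 / (1 + exp(−a(theta − b)))
logit(0.24) = ln(0.24/0.76) = -1.1527
b = theta − logit/(a) = 2.5 − (-1.1527)/2.3000 = 3.0012

3.001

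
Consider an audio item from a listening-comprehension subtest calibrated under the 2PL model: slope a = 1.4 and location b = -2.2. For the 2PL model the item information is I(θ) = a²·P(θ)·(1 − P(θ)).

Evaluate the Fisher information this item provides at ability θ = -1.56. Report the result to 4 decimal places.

0.4035

P = 1/(1+e^{-0.8960}) = 0.7101
P(1−P) = 0.7101 × 0.2899 = 0.2058
I = a² × P(1−P) = 1.4² × 0.2058 = 0.40346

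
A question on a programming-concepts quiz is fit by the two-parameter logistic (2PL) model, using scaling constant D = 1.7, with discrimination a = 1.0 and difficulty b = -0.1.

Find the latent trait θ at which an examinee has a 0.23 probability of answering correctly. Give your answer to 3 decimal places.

-0.811

P(θ) = 1 / (1 + exp(−D·a(θ − b)))
logit = ln(0.2300/0.7700) = -1.2083
θ = b + logit/(1.7·a) = -0.1 + (-1.2083)/1.7000 = -0.8108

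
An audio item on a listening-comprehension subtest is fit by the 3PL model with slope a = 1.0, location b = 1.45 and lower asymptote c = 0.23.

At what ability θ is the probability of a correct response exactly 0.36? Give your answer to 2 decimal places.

-0.14

P(θ) = c + (1 − c) · 1 / (1 + exp(−a(θ − b)))
Remove guessing floor: (0.36 − 0.23)/(1 − 0.23) = 0.1688
logit = ln(0.1688/0.8312) = -1.5939
θ = b + logit/(a) = 1.45 + (-1.5939)/1.0000 = -0.1439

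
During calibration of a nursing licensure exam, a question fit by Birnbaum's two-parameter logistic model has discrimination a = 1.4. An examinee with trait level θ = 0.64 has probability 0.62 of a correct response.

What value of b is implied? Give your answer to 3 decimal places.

0.290

P(θ) = 1 / (1 + exp(−a(θ − b)))
logit(0.62) = ln(0.62/0.38) = 0.4895
b = θ − logit/(a) = 0.64 − 0.4895/1.4000 = 0.2903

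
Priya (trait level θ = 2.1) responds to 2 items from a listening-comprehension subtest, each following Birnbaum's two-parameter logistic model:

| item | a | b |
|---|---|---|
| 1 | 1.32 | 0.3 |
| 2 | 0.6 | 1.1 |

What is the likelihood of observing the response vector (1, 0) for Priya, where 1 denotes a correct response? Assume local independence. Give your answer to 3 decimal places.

P(θ) = 1 / (1 + exp(−a(θ − b)))
P_1 = 1/(1+e^{-2.3760}) = 0.9150
P_2 = 1/(1+e^{-0.6000}) = 0.6457
L = P_1 × (1−P_2) = 0.9150 × 0.3543 = 0.32422

0.324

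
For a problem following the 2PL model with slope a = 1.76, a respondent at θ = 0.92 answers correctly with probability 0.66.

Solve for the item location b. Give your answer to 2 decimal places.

0.54

P(θ) = 1 / (1 + exp(−a(θ − b)))
logit(0.66) = ln(0.66/0.34) = 0.6633
b = θ − logit/(a) = 0.92 − 0.6633/1.7600 = 0.5431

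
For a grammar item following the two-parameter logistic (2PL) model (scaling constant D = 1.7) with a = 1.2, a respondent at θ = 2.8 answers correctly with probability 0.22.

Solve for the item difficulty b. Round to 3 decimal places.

P(θ) = 1 / (1 + exp(−D·a(θ − b)))
logit(0.22) = ln(0.22/0.78) = -1.2657
b = θ − logit/(1.7·a) = 2.8 − (-1.2657)/2.0400 = 3.4204

3.420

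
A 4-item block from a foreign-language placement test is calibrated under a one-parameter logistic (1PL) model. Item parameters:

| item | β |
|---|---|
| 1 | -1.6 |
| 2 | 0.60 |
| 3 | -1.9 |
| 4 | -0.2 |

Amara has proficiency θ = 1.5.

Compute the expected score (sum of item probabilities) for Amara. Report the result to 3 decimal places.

3.481

P(θ) = 1 / (1 + exp(−(θ − β)))
P_1 = 1/(1+e^{-3.1000}) = 0.9569
P_2 = 1/(1+e^{-0.9000}) = 0.7109
P_3 = 1/(1+e^{-3.4000}) = 0.9677
P_4 = 1/(1+e^{-1.7000}) = 0.8455
E[score] = 0.9569 + 0.7109 + 0.9677 + 0.8455 = 3.4811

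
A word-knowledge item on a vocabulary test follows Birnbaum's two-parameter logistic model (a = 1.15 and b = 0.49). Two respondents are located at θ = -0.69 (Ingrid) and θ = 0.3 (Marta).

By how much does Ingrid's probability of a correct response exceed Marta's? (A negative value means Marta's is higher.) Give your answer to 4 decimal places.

P(θ) = 1 / (1 + exp(−a(θ − b)))
P(Ingrid) = 0.2047  [exponent -1.3570]
P(Marta) = 0.4456  [exponent -0.2185]
Difference = 0.2047 − 0.4456 = -0.2409

-0.2409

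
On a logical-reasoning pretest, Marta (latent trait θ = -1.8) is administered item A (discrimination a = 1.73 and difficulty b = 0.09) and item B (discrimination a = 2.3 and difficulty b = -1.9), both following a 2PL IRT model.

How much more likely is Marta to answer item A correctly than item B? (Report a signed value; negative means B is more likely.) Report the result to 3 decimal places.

P(θ) = 1 / (1 + exp(−a(θ − b)))
P_A = 0.0366
P_B = 0.5572
P_A − P_B = -0.5206

-0.521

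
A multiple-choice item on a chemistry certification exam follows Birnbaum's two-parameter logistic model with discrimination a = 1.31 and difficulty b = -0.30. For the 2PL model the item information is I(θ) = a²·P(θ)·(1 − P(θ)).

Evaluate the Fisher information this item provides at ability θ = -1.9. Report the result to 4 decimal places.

0.1673

P = 1/(1+e^{2.0960}) = 0.1095
P(1−P) = 0.1095 × 0.8905 = 0.0975
I = a² × P(1−P) = 1.31² × 0.0975 = 0.16732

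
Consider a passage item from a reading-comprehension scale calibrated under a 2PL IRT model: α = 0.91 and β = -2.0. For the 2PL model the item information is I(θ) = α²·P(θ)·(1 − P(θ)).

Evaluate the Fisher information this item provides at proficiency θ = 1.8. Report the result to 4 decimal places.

0.0245

P = 1/(1+e^{-3.4580}) = 0.9695
P(1−P) = 0.9695 × 0.0305 = 0.0296
I = α² × P(1−P) = 0.91² × 0.0296 = 0.02451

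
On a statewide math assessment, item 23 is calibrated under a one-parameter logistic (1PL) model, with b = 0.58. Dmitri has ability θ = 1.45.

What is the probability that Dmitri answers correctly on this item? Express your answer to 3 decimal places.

P(θ) = 1 / (1 + exp(−(θ − b)))
Exponent: (1.45 − 0.58) = 0.8700
1/(1 + e^{-0.8700}) = 0.7047
P = 0.7047

0.705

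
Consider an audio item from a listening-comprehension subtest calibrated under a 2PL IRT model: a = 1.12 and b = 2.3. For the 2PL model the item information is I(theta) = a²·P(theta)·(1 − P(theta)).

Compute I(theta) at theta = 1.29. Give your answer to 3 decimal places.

0.231

P = 1/(1+e^{1.1312}) = 0.2439
P(1−P) = 0.2439 × 0.7561 = 0.1844
I = a² × P(1−P) = 1.12² × 0.1844 = 0.23135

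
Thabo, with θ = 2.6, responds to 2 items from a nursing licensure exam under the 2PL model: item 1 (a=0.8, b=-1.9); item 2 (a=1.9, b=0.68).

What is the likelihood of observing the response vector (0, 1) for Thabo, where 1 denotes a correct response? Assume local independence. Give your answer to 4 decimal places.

0.0259

P(θ) = 1 / (1 + exp(−a(θ − b)))
P_1 = 1/(1+e^{-3.6000}) = 0.9734
P_2 = 1/(1+e^{-3.6480}) = 0.9746
L = (1−P_1) × P_2 = 0.0266 × 0.9746 = 0.02592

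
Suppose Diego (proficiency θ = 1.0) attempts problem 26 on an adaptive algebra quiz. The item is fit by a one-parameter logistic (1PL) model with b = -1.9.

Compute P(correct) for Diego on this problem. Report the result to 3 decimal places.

0.948

P(θ) = 1 / (1 + exp(−(θ − b)))
Exponent: (1.0 − (-1.9)) = 2.9000
1/(1 + e^{-2.9000}) = 0.9478
P = 0.9478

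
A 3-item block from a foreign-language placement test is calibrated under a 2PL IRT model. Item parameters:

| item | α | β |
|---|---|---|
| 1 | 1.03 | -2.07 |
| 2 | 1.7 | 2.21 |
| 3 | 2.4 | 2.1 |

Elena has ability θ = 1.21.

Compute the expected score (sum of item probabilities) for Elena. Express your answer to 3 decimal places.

P(θ) = 1 / (1 + exp(−α(θ − β)))
P_1 = 1/(1+e^{-3.3784}) = 0.9670
P_2 = 1/(1+e^{1.7000}) = 0.1545
P_3 = 1/(1+e^{2.1360}) = 0.1056
E[score] = 0.9670 + 0.1545 + 0.1056 = 1.2271

1.227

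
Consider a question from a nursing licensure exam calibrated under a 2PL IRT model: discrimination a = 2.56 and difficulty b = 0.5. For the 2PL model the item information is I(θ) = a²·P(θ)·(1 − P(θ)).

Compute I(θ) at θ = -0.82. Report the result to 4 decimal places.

P = 1/(1+e^{3.3792}) = 0.0330
P(1−P) = 0.0330 × 0.9670 = 0.0319
I = a² × P(1−P) = 2.56² × 0.0319 = 0.20884

0.2088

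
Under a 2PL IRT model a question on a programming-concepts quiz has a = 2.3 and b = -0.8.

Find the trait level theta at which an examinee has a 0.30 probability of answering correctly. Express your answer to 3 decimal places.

P(theta) = 1 / (1 + exp(−a(theta − b)))
logit = ln(0.3000/0.7000) = -0.8473
theta = b + logit/(a) = -0.8 + (-0.8473)/2.3000 = -1.1684

-1.168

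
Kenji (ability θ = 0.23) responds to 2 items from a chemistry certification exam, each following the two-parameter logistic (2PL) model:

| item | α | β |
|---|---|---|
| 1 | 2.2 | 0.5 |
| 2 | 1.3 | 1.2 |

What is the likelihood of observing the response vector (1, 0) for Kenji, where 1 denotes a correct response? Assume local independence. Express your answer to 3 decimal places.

0.277

P(θ) = 1 / (1 + exp(−α(θ − β)))
P_1 = 1/(1+e^{0.5940}) = 0.3557
P_2 = 1/(1+e^{1.2610}) = 0.2208
L = P_1 × (1−P_2) = 0.3557 × 0.7792 = 0.27717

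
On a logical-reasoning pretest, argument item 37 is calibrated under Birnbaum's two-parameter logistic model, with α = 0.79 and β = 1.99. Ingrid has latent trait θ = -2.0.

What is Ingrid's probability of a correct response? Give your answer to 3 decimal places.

0.041

P(θ) = 1 / (1 + exp(−α(θ − β)))
Exponent: 0.79 × (-2.0 − 1.99) = -3.1521
1/(1 + e^{3.1521}) = 0.0410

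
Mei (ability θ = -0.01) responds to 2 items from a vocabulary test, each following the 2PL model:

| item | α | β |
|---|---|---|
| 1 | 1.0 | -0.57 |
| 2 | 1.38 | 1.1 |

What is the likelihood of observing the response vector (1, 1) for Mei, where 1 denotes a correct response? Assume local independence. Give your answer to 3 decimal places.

0.113

P(θ) = 1 / (1 + exp(−α(θ − β)))
P_1 = 1/(1+e^{-0.5600}) = 0.6365
P_2 = 1/(1+e^{1.5318}) = 0.1777
L = P_1 × P_2 = 0.6365 × 0.1777 = 0.11312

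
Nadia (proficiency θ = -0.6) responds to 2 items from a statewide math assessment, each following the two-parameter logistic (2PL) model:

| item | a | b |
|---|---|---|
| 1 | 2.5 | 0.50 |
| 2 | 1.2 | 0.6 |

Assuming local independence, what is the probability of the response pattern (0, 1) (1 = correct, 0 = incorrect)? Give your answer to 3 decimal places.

0.180

P(θ) = 1 / (1 + exp(−a(θ − b)))
P_1 = 1/(1+e^{2.7500}) = 0.0601
P_2 = 1/(1+e^{1.4400}) = 0.1915
L = (1−P_1) × P_2 = 0.9399 × 0.1915 = 0.18004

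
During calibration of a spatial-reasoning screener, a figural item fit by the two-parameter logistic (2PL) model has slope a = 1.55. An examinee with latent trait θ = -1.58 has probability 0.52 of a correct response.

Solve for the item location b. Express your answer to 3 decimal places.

-1.632

P(θ) = 1 / (1 + exp(−a(θ − b)))
logit(0.52) = ln(0.52/0.48) = 0.0800
b = θ − logit/(a) = -1.58 − 0.0800/1.5500 = -1.6316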